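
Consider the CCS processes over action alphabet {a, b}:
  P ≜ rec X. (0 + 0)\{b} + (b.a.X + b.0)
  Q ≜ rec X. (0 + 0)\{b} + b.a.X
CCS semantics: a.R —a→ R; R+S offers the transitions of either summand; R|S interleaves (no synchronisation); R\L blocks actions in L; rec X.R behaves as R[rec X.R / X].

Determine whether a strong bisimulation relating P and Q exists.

not bisimilar

Reachable graph of P (3 states):
  s0 = rec X. (0 + 0)\{b} + (b.a.X + b.0) | ··b··> s1, ··b··> s2
  s1 = 0 | ∅
  s2 = a.(rec X. (0 + 0)\{b} + (b.a.X + b.0)) | ··a··> s0
Reachable graph of Q (2 states):
  t0 = rec X. (0 + 0)\{b} + b.a.X | ··b··> t1
  t1 = a.(rec X. (0 + 0)\{b} + b.a.X) | ··a··> t0
Partition-refinement fixed point:
  B0 = {s0}
  B1 = {s2}
  B2 = {s1}
  B3 = {t0}
  B4 = {t1}
s0 ∈ B0, t0 ∈ B3 → different blocks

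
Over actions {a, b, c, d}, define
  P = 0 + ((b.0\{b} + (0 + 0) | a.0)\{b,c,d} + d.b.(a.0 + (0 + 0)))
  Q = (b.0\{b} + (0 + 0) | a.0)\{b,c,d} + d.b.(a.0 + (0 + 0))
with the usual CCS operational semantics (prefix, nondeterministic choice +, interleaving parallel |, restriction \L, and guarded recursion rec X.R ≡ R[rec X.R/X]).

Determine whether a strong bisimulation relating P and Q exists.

bisimilar

LTS(P): 5 reachable states
  u0 = 0 + ((b.0\{b} + (0 + 0) | a.0)\{b,c,d} + d.b.(a.0 + (0 + 0))) → —a→ u1, —d→ u2
  u1 = ((0 + 0) | 0)\{b,c,d} → ∅
  u2 = b.(a.0 + (0 + 0)) → —b→ u3
  u3 = a.0 + (0 + 0) → —a→ u4
  u4 = 0 → ∅
LTS(Q): 5 reachable states
  v0 = (b.0\{b} + (0 + 0) | a.0)\{b,c,d} + d.b.(a.0 + (0 + 0)) → —a→ v1, —d→ v2
  v1 = ((0 + 0) | 0)\{b,c,d} → ∅
  v2 = b.(a.0 + (0 + 0)) → —b→ v3
  v3 = a.0 + (0 + 0) → —a→ v4
  v4 = 0 → ∅
Bisimilarity quotient blocks:
  B0 = {u0, v0}
  B1 = {u1, u4, v1, v4}
  B2 = {u2, v2}
  B3 = {u3, v3}
u0 ∈ B0, v0 ∈ B0 → same block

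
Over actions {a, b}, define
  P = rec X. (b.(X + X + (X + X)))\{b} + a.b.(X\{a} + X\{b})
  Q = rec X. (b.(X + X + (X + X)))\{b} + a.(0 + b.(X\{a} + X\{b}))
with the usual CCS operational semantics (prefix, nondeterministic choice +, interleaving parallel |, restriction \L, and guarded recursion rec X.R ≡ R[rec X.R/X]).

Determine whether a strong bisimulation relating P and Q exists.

YES

LTS(P): 4 reachable states
  p0 = rec X. (b.(X + X + (X + X)))\{b} + a.b.(X\{a} + X\{b}) :: ··a··> p1
  p1 = b.((rec X. (b.(X + X + (X + X)))\{b} + a.b.(X\{a} + X\{b}))\{a} + (rec X. (b.(X + X + (X + X)))\{b} + a.b.(X\{a} + X\{b}))\{b}) :: ··b··> p2
  p2 = (rec X. (b.(X + X + (X + X)))\{b} + a.b.(X\{a} + X\{b}))\{a} + (rec X. (b.(X + X + (X + X)))\{b} + a.b.(X\{a} + X\{b}))\{b} :: ··a··> p3
  p3 = (b.((rec X. (b.(X + X + (X + X)))\{b} + a.b.(X\{a} + X\{b}))\{a} + (rec X. (b.(X + X + (X + X)))\{b} + a.b.(X\{a} + X\{b}))\{b}))\{b} :: (no moves)
LTS(Q): 4 reachable states
  q0 = rec X. (b.(X + X + (X + X)))\{b} + a.(0 + b.(X\{a} + X\{b})) :: ··a··> q1
  q1 = 0 + b.((rec X. (b.(X + X + (X + X)))\{b} + a.(0 + b.(X\{a} + X\{b})))\{a} + (rec X. (b.(X + X + (X + X)))\{b} + a.(0 + b.(X\{a} + X\{b})))\{b}) :: ··b··> q2
  q2 = (rec X. (b.(X + X + (X + X)))\{b} + a.(0 + b.(X\{a} + X\{b})))\{a} + (rec X. (b.(X + X + (X + X)))\{b} + a.(0 + b.(X\{a} + X\{b})))\{b} :: ··a··> q3
  q3 = (0 + b.((rec X. (b.(X + X + (X + X)))\{b} + a.(0 + b.(X\{a} + X\{b})))\{a} + (rec X. (b.(X + X + (X + X)))\{b} + a.(0 + b.(X\{a} + X\{b})))\{b}))\{b} :: (no moves)
Bisimilarity quotient blocks:
  B0 = {p0, q0}
  B1 = {p1, q1}
  B2 = {p2, q2}
  B3 = {p3, q3}
p0 ∈ B0, q0 ∈ B0 → same block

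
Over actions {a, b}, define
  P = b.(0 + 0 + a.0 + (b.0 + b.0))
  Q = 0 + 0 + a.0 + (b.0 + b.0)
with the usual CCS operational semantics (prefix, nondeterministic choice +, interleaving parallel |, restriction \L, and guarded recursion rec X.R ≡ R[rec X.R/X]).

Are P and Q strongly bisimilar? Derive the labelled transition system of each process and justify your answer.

LTS(P): 3 reachable states
  p0 = b.(0 + 0 + a.0 + (b.0 + b.0)) → --b--▸ p1
  p1 = 0 + 0 + a.0 + (b.0 + b.0) → --a--▸ p2, --b--▸ p2
  p2 = 0 → (no moves)
LTS(Q): 2 reachable states
  q0 = 0 + 0 + a.0 + (b.0 + b.0) → --a--▸ q1, --b--▸ q1
  q1 = 0 → (no moves)
Partition-refinement fixed point:
  B0 = {p0}
  B1 = {p1, q0}
  B2 = {p2, q1}
p0 ∈ B0, q0 ∈ B1 → different blocks

P ≁ Q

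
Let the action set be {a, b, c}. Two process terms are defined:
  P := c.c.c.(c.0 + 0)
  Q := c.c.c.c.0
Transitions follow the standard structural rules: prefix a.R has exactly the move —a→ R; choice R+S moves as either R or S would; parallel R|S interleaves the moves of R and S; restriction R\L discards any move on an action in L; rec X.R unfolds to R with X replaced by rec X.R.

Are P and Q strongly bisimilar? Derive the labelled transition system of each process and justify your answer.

bisimilar

P's transition system — 5 states:
  s0 = c.c.c.(c.0 + 0) has moves =c=> s1
  s1 = c.c.(c.0 + 0) has moves =c=> s2
  s2 = c.(c.0 + 0) has moves =c=> s3
  s3 = c.0 + 0 has moves =c=> s4
  s4 = 0 has moves (no moves)
Q's transition system — 5 states:
  t0 = c.c.c.c.0 has moves =c=> t1
  t1 = c.c.c.0 has moves =c=> t2
  t2 = c.c.0 has moves =c=> t3
  t3 = c.0 has moves =c=> t4
  t4 = 0 has moves (no moves)
Partition-refinement fixed point:
  B0 = {s0, t0}
  B1 = {s1, t1}
  B2 = {s2, t2}
  B3 = {s3, t3}
  B4 = {s4, t4}
s0 ∈ B0, t0 ∈ B0 → same block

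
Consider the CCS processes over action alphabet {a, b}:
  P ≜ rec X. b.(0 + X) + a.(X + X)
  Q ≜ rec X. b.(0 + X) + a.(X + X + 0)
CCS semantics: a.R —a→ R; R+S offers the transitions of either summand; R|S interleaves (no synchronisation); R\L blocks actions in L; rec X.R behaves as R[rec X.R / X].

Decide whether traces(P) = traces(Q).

P's transition system — 3 states:
  m0 = rec X. b.(0 + X) + a.(X + X) :: ··a··> m1, ··b··> m2
  m1 = (rec X. b.(0 + X) + a.(X + X)) + (rec X. b.(0 + X) + a.(X + X)) :: ··a··> m1, ··b··> m2
  m2 = 0 + (rec X. b.(0 + X) + a.(X + X)) :: ··a··> m1, ··b··> m2
Q's transition system — 3 states:
  n0 = rec X. b.(0 + X) + a.(X + X + 0) :: ··a··> n1, ··b··> n2
  n1 = (rec X. b.(0 + X) + a.(X + X + 0)) + (rec X. b.(0 + X) + a.(X + X + 0)) + 0 :: ··a··> n1, ··b··> n2
  n2 = 0 + (rec X. b.(0 + X) + a.(X + X + 0)) :: ··a··> n1, ··b··> n2
Partition-refinement fixed point:
  B0 = {m0, m1, m2, n0, n1, n2}
m0 ∈ B0, n0 ∈ B0 → same block
Bisimilar ⇒ trace-equivalent.

YES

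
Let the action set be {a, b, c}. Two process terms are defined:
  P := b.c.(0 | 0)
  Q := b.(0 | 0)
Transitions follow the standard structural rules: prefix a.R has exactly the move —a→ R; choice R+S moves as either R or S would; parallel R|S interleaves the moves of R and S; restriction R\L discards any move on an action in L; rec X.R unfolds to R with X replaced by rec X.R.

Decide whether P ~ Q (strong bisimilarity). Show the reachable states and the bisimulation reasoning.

P ≁ Q

P's transition system — 3 states:
  p0 = b.c.(0 | 0) ⊢ -b-> p1
  p1 = c.(0 | 0) ⊢ -c-> p2
  p2 = 0 | 0 ⊢ (no moves)
Q's transition system — 2 states:
  q0 = b.(0 | 0) ⊢ -b-> q1
  q1 = 0 | 0 ⊢ (no moves)
Partition-refinement fixed point:
  B0 = {p0}
  B1 = {p1}
  B2 = {p2, q1}
  B3 = {q0}
p0 ∈ B0, q0 ∈ B3 → different blocks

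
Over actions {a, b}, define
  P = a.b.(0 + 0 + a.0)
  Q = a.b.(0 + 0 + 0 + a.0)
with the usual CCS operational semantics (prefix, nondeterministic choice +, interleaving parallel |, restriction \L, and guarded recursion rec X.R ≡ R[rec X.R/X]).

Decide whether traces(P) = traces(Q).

Reachable graph of P (4 states):
  p0 = a.b.(0 + 0 + a.0) has moves -a-> p1
  p1 = b.(0 + 0 + a.0) has moves -b-> p2
  p2 = 0 + 0 + a.0 has moves -a-> p3
  p3 = 0 has moves stopped
Reachable graph of Q (4 states):
  q0 = a.b.(0 + 0 + 0 + a.0) has moves -a-> q1
  q1 = b.(0 + 0 + 0 + a.0) has moves -b-> q2
  q2 = 0 + 0 + 0 + a.0 has moves -a-> q3
  q3 = 0 has moves stopped
Coarsest stable partition (strong bisimilarity classes):
  B0 = {p0, q0}
  B1 = {p1, q1}
  B2 = {p2, q2}
  B3 = {p3, q3}
p0 ∈ B0, q0 ∈ B0 → same block
Bisimilar ⇒ trace-equivalent.

traces(P) = traces(Q)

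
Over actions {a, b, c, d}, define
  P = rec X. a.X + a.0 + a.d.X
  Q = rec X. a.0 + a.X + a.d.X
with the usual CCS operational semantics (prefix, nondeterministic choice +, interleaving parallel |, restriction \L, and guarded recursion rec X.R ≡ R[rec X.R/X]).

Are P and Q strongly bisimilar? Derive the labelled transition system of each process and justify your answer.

LTS(P): 3 reachable states
  p0 = rec X. a.X + a.0 + a.d.X has moves --a--▸ p0, --a--▸ p1, --a--▸ p2
  p1 = 0 has moves stopped
  p2 = d.(rec X. a.X + a.0 + a.d.X) has moves --d--▸ p0
LTS(Q): 3 reachable states
  q0 = rec X. a.0 + a.X + a.d.X has moves --a--▸ q0, --a--▸ q1, --a--▸ q2
  q1 = 0 has moves stopped
  q2 = d.(rec X. a.0 + a.X + a.d.X) has moves --d--▸ q0
Bisimilarity quotient blocks:
  B0 = {p0, q0}
  B1 = {p1, q1}
  B2 = {p2, q2}
p0 ∈ B0, q0 ∈ B0 → same block

P ~ Q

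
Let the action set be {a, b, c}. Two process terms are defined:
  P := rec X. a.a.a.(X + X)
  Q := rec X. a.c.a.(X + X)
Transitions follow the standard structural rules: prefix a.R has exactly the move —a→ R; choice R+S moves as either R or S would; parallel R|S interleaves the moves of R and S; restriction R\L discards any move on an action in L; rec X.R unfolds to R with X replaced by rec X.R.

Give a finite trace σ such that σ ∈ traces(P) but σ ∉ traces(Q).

Reachable graph of P (4 states):
  p0 = rec X. a.a.a.(X + X) → =a=> p1
  p1 = a.a.((rec X. a.a.a.(X + X)) + (rec X. a.a.a.(X + X))) → =a=> p2
  p2 = a.((rec X. a.a.a.(X + X)) + (rec X. a.a.a.(X + X))) → =a=> p3
  p3 = (rec X. a.a.a.(X + X)) + (rec X. a.a.a.(X + X)) → =a=> p1
Reachable graph of Q (4 states):
  q0 = rec X. a.c.a.(X + X) → =a=> q1
  q1 = c.a.((rec X. a.c.a.(X + X)) + (rec X. a.c.a.(X + X))) → =c=> q2
  q2 = a.((rec X. a.c.a.(X + X)) + (rec X. a.c.a.(X + X))) → =a=> q3
  q3 = (rec X. a.c.a.(X + X)) + (rec X. a.c.a.(X + X)) → =a=> q1
Executing aa from P (initial set {p0}):
  step 1 (a): {p1}
  step 2 (a): {p2}
  P completes σ.
Executing aa from Q (initial set {q0}):
  step 1 (a): {q1}
  step 2 (a): no successor for Q

aa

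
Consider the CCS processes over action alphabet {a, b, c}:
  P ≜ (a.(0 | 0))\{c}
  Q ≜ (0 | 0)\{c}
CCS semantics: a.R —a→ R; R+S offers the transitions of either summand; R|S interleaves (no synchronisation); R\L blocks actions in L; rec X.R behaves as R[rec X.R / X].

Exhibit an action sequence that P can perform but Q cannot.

P's transition system — 2 states:
  p0 = (a.(0 | 0))\{c} | --a--▸ p1
  p1 = (0 | 0)\{c} | ∅
Q's transition system — 1 states:
  q0 = (0 | 0)\{c} | ∅
Trace ⟨a⟩ through P, begin at {p0}:
  [1] a ⇒ {p1}
  — P admits the full trace.
Trace ⟨a⟩ through Q, begin at {q0}:
  [1] a ⇒ ∅ (Q stuck)

a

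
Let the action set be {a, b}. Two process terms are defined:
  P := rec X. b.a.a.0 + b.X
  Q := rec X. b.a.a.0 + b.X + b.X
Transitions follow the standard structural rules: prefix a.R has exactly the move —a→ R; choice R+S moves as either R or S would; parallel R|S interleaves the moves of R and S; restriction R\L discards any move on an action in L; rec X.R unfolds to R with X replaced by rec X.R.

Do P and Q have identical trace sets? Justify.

traces(P) = traces(Q)

LTS(P): 4 reachable states
  m0 = rec X. b.a.a.0 + b.X | —b→ m0, —b→ m1
  m1 = a.a.0 | —a→ m2
  m2 = a.0 | —a→ m3
  m3 = 0 | deadlocked
LTS(Q): 4 reachable states
  n0 = rec X. b.a.a.0 + b.X + b.X | —b→ n0, —b→ n1
  n1 = a.a.0 | —a→ n2
  n2 = a.0 | —a→ n3
  n3 = 0 | deadlocked
Partition-refinement fixed point:
  B0 = {m0, n0}
  B1 = {m1, n1}
  B2 = {m2, n2}
  B3 = {m3, n3}
m0 ∈ B0, n0 ∈ B0 → same block
Bisimilar ⇒ trace-equivalent.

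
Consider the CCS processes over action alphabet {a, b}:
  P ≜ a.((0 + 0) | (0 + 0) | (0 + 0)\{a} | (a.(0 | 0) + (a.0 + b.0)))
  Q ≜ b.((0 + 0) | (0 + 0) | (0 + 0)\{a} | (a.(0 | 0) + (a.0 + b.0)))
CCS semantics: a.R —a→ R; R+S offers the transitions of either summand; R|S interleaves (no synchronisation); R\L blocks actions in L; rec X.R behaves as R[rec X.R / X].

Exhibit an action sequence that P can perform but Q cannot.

P's transition system — 4 states:
  s0 = a.((0 + 0) | (0 + 0) | (0 + 0)\{a} | (a.(0 | 0) + (a.0 + b.0))) | --a--▸ s1
  s1 = (0 + 0) | (0 + 0) | (0 + 0)\{a} | (a.(0 | 0) + (a.0 + b.0)) | --a--▸ s2, --a--▸ s3, --b--▸ s3
  s2 = (0 + 0) | (0 + 0) | (0 + 0)\{a} | (0 | 0) | ·
  s3 = (0 + 0) | (0 + 0) | (0 + 0)\{a} | 0 | ·
Q's transition system — 4 states:
  t0 = b.((0 + 0) | (0 + 0) | (0 + 0)\{a} | (a.(0 | 0) + (a.0 + b.0))) | --b--▸ t1
  t1 = (0 + 0) | (0 + 0) | (0 + 0)\{a} | (a.(0 | 0) + (a.0 + b.0)) | --a--▸ t2, --a--▸ t3, --b--▸ t3
  t2 = (0 + 0) | (0 + 0) | (0 + 0)\{a} | (0 | 0) | ·
  t3 = (0 + 0) | (0 + 0) | (0 + 0)\{a} | 0 | ·
Run σ = ⟨a⟩ on P: start {s0}
  after a @ step 1: {s1}
  — P admits the full trace.
Run σ = ⟨a⟩ on Q: start {t0}
  after a @ step 1: ∅  — Q cannot continue

a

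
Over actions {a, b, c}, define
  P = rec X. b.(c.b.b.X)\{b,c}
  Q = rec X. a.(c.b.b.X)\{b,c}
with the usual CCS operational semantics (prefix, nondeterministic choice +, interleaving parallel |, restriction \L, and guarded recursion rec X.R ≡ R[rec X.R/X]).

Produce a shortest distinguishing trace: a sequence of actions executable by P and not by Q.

Reachable graph of P (2 states):
  m0 = rec X. b.(c.b.b.X)\{b,c} | —b→ m1
  m1 = (c.b.b.(rec X. b.(c.b.b.X)\{b,c}))\{b,c} | (no moves)
Reachable graph of Q (2 states):
  n0 = rec X. a.(c.b.b.X)\{b,c} | —a→ n1
  n1 = (c.b.b.(rec X. a.(c.b.b.X)\{b,c}))\{b,c} | (no moves)
Run σ = ⟨b⟩ on P: start {m0}
  step 1 (b): {m1}
  — P admits the full trace.
Run σ = ⟨b⟩ on Q: start {n0}
  step 1 (b): ∅  — Q cannot continue

b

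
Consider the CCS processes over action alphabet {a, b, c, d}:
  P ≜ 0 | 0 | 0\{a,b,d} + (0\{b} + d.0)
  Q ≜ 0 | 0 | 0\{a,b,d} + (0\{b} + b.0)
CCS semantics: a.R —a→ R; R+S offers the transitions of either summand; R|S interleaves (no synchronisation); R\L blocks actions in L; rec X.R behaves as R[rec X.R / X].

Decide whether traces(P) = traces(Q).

Reachable graph of P (2 states):
  m0 = 0 | 0 | 0\{a,b,d} + (0\{b} + d.0) ⊢ --d--▸ m1
  m1 = 0 ⊢ ·
Reachable graph of Q (2 states):
  n0 = 0 | 0 | 0\{a,b,d} + (0\{b} + b.0) ⊢ --b--▸ n1
  n1 = 0 ⊢ ·
Executing d from P (initial set {m0}):
  [1] d ⇒ {m1}
  — P admits the full trace.
Executing d from Q (initial set {n0}):
  [1] d ⇒ no successor for Q

traces(P) ≠ traces(Q) — witness ⟨d⟩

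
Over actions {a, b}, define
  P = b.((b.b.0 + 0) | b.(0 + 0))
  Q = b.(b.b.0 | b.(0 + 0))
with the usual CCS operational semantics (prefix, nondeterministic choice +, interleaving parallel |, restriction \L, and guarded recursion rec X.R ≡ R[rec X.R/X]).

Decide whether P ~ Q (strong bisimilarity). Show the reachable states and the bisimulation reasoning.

P's transition system — 7 states:
  s0 = b.((b.b.0 + 0) | b.(0 + 0)) → --b--▸ s1
  s1 = (b.b.0 + 0) | b.(0 + 0) → --b--▸ s2, --b--▸ s3
  s2 = (b.b.0 + 0) | (0 + 0) → --b--▸ s4
  s3 = b.0 | b.(0 + 0) → --b--▸ s4, --b--▸ s5
  s4 = b.0 | (0 + 0) → --b--▸ s6
  s5 = 0 | b.(0 + 0) → --b--▸ s6
  s6 = 0 | (0 + 0) → ∅
Q's transition system — 7 states:
  t0 = b.(b.b.0 | b.(0 + 0)) → --b--▸ t1
  t1 = b.b.0 | b.(0 + 0) → --b--▸ t2, --b--▸ t3
  t2 = b.0 | b.(0 + 0) → --b--▸ t4, --b--▸ t5
  t3 = b.b.0 | (0 + 0) → --b--▸ t5
  t4 = 0 | b.(0 + 0) → --b--▸ t6
  t5 = b.0 | (0 + 0) → --b--▸ t6
  t6 = 0 | (0 + 0) → ∅
Partition-refinement fixed point:
  B0 = {s0, t0}
  B1 = {s1, t1}
  B2 = {s2, s3, t2, t3}
  B3 = {s4, s5, t4, t5}
  B4 = {s6, t6}
s0 ∈ B0, t0 ∈ B0 → same block

YES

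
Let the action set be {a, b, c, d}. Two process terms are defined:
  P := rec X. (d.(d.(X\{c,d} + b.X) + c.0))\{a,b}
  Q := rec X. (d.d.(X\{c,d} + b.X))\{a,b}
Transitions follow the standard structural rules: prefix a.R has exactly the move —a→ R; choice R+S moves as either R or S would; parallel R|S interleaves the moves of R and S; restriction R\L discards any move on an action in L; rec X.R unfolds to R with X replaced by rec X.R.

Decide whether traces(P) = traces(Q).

trace-distinct — witness ⟨dc⟩

LTS(P): 4 reachable states
  m0 = rec X. (d.(d.(X\{c,d} + b.X) + c.0))\{a,b} ⊢ ··d··> m1
  m1 = (d.((rec X. (d.(d.(X\{c,d} + b.X) + c.0))\{a,b})\{c,d} + b.(rec X. (d.(d.(X\{c,d} + b.X) + c.0))\{a,b})) + c.0)\{a,b} ⊢ ··c··> m2, ··d··> m3
  m2 = 0\{a,b} ⊢ deadlocked
  m3 = ((rec X. (d.(d.(X\{c,d} + b.X) + c.0))\{a,b})\{c,d} + b.(rec X. (d.(d.(X\{c,d} + b.X) + c.0))\{a,b}))\{a,b} ⊢ deadlocked
LTS(Q): 3 reachable states
  n0 = rec X. (d.d.(X\{c,d} + b.X))\{a,b} ⊢ ··d··> n1
  n1 = (d.((rec X. (d.d.(X\{c,d} + b.X))\{a,b})\{c,d} + b.(rec X. (d.d.(X\{c,d} + b.X))\{a,b})))\{a,b} ⊢ ··d··> n2
  n2 = ((rec X. (d.d.(X\{c,d} + b.X))\{a,b})\{c,d} + b.(rec X. (d.d.(X\{c,d} + b.X))\{a,b}))\{a,b} ⊢ deadlocked
Trace ⟨dc⟩ through P, begin at {m0}:
  after d @ step 1: {m1}
  after c @ step 2: {m2}
  P completes σ.
Trace ⟨dc⟩ through Q, begin at {n0}:
  after d @ step 1: {n1}
  after c @ step 2: no successor for Q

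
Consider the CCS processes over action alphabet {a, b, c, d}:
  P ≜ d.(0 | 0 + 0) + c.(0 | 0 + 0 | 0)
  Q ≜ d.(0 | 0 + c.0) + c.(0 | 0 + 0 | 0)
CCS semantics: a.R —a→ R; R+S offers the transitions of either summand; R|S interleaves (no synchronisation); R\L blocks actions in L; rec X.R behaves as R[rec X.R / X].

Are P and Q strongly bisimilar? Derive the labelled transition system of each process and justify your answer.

P's transition system — 3 states:
  u0 = d.(0 | 0 + 0) + c.(0 | 0 + 0 | 0) has moves —c→ u1, —d→ u2
  u1 = 0 | 0 + 0 | 0 has moves ·
  u2 = 0 | 0 + 0 has moves ·
Q's transition system — 4 states:
  v0 = d.(0 | 0 + c.0) + c.(0 | 0 + 0 | 0) has moves —c→ v1, —d→ v2
  v1 = 0 | 0 + 0 | 0 has moves ·
  v2 = 0 | 0 + c.0 has moves —c→ v3
  v3 = 0 has moves ·
Bisimilarity quotient blocks:
  B0 = {u0}
  B1 = {u1, u2, v1, v3}
  B2 = {v0}
  B3 = {v2}
u0 ∈ B0, v0 ∈ B2 → different blocks

P ≁ Q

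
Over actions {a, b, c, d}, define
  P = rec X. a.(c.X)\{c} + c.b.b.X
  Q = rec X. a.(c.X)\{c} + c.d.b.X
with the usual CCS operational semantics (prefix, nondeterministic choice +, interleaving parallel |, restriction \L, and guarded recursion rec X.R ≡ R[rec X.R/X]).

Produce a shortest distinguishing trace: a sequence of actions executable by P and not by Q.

LTS(P): 4 reachable states
  p0 = rec X. a.(c.X)\{c} + c.b.b.X | -a-> p1, -c-> p2
  p1 = (c.(rec X. a.(c.X)\{c} + c.b.b.X))\{c} | deadlocked
  p2 = b.b.(rec X. a.(c.X)\{c} + c.b.b.X) | -b-> p3
  p3 = b.(rec X. a.(c.X)\{c} + c.b.b.X) | -b-> p0
LTS(Q): 4 reachable states
  q0 = rec X. a.(c.X)\{c} + c.d.b.X | -a-> q1, -c-> q2
  q1 = (c.(rec X. a.(c.X)\{c} + c.d.b.X))\{c} | deadlocked
  q2 = d.b.(rec X. a.(c.X)\{c} + c.d.b.X) | -d-> q3
  q3 = b.(rec X. a.(c.X)\{c} + c.d.b.X) | -b-> q0
Executing cb from P (initial set {p0}):
  after c @ step 1: {p2}
  after b @ step 2: {p3}
  — P admits the full trace.
Executing cb from Q (initial set {q0}):
  after c @ step 1: {q2}
  after b @ step 2: ∅ (Q stuck)

cb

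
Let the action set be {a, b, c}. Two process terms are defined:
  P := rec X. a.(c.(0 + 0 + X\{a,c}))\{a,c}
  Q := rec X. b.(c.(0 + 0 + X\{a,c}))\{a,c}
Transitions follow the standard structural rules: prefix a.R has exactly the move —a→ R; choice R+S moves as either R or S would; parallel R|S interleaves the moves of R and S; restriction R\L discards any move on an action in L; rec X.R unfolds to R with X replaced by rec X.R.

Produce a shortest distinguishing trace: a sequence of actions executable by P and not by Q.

P's transition system — 2 states:
  m0 = rec X. a.(c.(0 + 0 + X\{a,c}))\{a,c} :: -a-> m1
  m1 = (c.(0 + 0 + (rec X. a.(c.(0 + 0 + X\{a,c}))\{a,c})\{a,c}))\{a,c} :: ∅
Q's transition system — 2 states:
  n0 = rec X. b.(c.(0 + 0 + X\{a,c}))\{a,c} :: -b-> n1
  n1 = (c.(0 + 0 + (rec X. b.(c.(0 + 0 + X\{a,c}))\{a,c})\{a,c}))\{a,c} :: ∅
Trace ⟨a⟩ through P, begin at {m0}:
  after a @ step 1: {m1}
  ✓ P
Trace ⟨a⟩ through Q, begin at {n0}:
  after a @ step 1: ∅ (Q stuck)

a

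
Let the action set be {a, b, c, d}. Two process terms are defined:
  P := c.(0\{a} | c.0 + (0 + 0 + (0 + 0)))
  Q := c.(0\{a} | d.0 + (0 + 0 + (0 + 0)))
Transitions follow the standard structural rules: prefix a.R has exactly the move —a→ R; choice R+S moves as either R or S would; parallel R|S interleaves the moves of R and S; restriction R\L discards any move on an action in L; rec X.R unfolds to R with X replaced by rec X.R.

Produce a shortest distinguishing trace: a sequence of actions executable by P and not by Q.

LTS(P): 3 reachable states
  s0 = c.(0\{a} | c.0 + (0 + 0 + (0 + 0))) | --c--▸ s1
  s1 = 0\{a} | c.0 + (0 + 0 + (0 + 0)) | --c--▸ s2
  s2 = 0\{a} | 0 | stopped
LTS(Q): 3 reachable states
  t0 = c.(0\{a} | d.0 + (0 + 0 + (0 + 0))) | --c--▸ t1
  t1 = 0\{a} | d.0 + (0 + 0 + (0 + 0)) | --d--▸ t2
  t2 = 0\{a} | 0 | stopped
Trace ⟨cc⟩ through P, begin at {s0}:
  after c @ step 1: {s1}
  after c @ step 2: {s2}
  P completes σ.
Trace ⟨cc⟩ through Q, begin at {t0}:
  after c @ step 1: {t1}
  after c @ step 2: ∅  — Q cannot continue

cc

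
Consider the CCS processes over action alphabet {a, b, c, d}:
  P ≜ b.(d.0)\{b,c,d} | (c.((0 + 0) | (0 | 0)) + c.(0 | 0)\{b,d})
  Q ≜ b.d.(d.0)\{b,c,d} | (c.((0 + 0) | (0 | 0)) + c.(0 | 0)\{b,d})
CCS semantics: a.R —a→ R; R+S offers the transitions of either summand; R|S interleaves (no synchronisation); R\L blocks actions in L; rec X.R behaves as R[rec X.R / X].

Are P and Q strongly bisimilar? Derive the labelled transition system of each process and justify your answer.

P ≁ Q

LTS(P): 6 reachable states
  m0 = b.(d.0)\{b,c,d} | (c.((0 + 0) | (0 | 0)) + c.(0 | 0)\{b,d}) | ··b··> m1, ··c··> m2, ··c··> m3
  m1 = (d.0)\{b,c,d} | (c.((0 + 0) | (0 | 0)) + c.(0 | 0)\{b,d}) | ··c··> m4, ··c··> m5
  m2 = b.(d.0)\{b,c,d} | ((0 + 0) | (0 | 0)) | ··b··> m4
  m3 = b.(d.0)\{b,c,d} | (0 | 0)\{b,d} | ··b··> m5
  m4 = (d.0)\{b,c,d} | ((0 + 0) | (0 | 0)) | ∅
  m5 = (d.0)\{b,c,d} | (0 | 0)\{b,d} | ∅
LTS(Q): 9 reachable states
  n0 = b.d.(d.0)\{b,c,d} | (c.((0 + 0) | (0 | 0)) + c.(0 | 0)\{b,d}) | ··b··> n1, ··c··> n2, ··c··> n3
  n1 = d.(d.0)\{b,c,d} | (c.((0 + 0) | (0 | 0)) + c.(0 | 0)\{b,d}) | ··c··> n4, ··c··> n5, ··d··> n6
  n2 = b.d.(d.0)\{b,c,d} | ((0 + 0) | (0 | 0)) | ··b··> n4
  n3 = b.d.(d.0)\{b,c,d} | (0 | 0)\{b,d} | ··b··> n5
  n4 = d.(d.0)\{b,c,d} | ((0 + 0) | (0 | 0)) | ··d··> n7
  n5 = d.(d.0)\{b,c,d} | (0 | 0)\{b,d} | ··d··> n8
  n6 = (d.0)\{b,c,d} | (c.((0 + 0) | (0 | 0)) + c.(0 | 0)\{b,d}) | ··c··> n7, ··c··> n8
  n7 = (d.0)\{b,c,d} | ((0 + 0) | (0 | 0)) | ∅
  n8 = (d.0)\{b,c,d} | (0 | 0)\{b,d} | ∅
Bisimilarity quotient blocks:
  B0 = {m0}
  B1 = {m2, m3}
  B2 = {m4, m5, n7, n8}
  B3 = {m1, n6}
  B4 = {n0}
  B5 = {n2, n3}
  B6 = {n4, n5}
  B7 = {n1}
m0 ∈ B0, n0 ∈ B4 → different blocks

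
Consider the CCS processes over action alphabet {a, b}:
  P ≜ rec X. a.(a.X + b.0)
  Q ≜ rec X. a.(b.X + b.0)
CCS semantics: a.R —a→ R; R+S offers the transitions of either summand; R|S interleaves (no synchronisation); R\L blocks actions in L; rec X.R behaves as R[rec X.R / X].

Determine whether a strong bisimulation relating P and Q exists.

LTS(P): 3 reachable states
  u0 = rec X. a.(a.X + b.0) ⊢ -a-> u1
  u1 = a.(rec X. a.(a.X + b.0)) + b.0 ⊢ -a-> u0, -b-> u2
  u2 = 0 ⊢ (no moves)
LTS(Q): 3 reachable states
  v0 = rec X. a.(b.X + b.0) ⊢ -a-> v1
  v1 = b.(rec X. a.(b.X + b.0)) + b.0 ⊢ -b-> v0, -b-> v2
  v2 = 0 ⊢ (no moves)
Coarsest stable partition (strong bisimilarity classes):
  B0 = {u0}
  B1 = {u1}
  B2 = {u2, v2}
  B3 = {v0}
  B4 = {v1}
u0 ∈ B0, v0 ∈ B3 → different blocks

not bisimilar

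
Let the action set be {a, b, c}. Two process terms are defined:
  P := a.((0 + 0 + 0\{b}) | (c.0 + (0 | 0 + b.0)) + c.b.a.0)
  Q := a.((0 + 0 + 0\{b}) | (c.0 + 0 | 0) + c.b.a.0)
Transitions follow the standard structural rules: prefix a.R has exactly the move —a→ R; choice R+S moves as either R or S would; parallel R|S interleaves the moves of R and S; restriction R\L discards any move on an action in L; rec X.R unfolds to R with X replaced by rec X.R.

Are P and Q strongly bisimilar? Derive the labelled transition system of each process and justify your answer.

P's transition system — 6 states:
  u0 = a.((0 + 0 + 0\{b}) | (c.0 + (0 | 0 + b.0)) + c.b.a.0) | —a→ u1
  u1 = (0 + 0 + 0\{b}) | (c.0 + (0 | 0 + b.0)) + c.b.a.0 | —b→ u2, —c→ u2, —c→ u3
  u2 = (0 + 0 + 0\{b}) | 0 | (no moves)
  u3 = b.a.0 | —b→ u4
  u4 = a.0 | —a→ u5
  u5 = 0 | (no moves)
Q's transition system — 6 states:
  v0 = a.((0 + 0 + 0\{b}) | (c.0 + 0 | 0) + c.b.a.0) | —a→ v1
  v1 = (0 + 0 + 0\{b}) | (c.0 + 0 | 0) + c.b.a.0 | —c→ v2, —c→ v3
  v2 = (0 + 0 + 0\{b}) | 0 | (no moves)
  v3 = b.a.0 | —b→ v4
  v4 = a.0 | —a→ v5
  v5 = 0 | (no moves)
Partition-refinement fixed point:
  B0 = {u0}
  B1 = {u1}
  B2 = {u3, v3}
  B3 = {u4, v4}
  B4 = {u2, u5, v2, v5}
  B5 = {v0}
  B6 = {v1}
u0 ∈ B0, v0 ∈ B5 → different blocks

NO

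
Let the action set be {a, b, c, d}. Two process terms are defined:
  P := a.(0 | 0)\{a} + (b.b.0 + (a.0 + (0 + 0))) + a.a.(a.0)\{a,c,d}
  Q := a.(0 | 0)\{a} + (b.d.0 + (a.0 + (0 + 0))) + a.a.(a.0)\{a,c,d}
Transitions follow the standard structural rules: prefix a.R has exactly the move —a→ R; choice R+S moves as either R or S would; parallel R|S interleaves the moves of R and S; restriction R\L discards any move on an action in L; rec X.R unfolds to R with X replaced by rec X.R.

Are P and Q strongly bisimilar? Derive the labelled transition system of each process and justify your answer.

P ≁ Q

LTS(P): 6 reachable states
  s0 = a.(0 | 0)\{a} + (b.b.0 + (a.0 + (0 + 0))) + a.a.(a.0)\{a,c,d} :: --a--▸ s1, --a--▸ s2, --a--▸ s3, --b--▸ s4
  s1 = (0 | 0)\{a} :: stopped
  s2 = 0 :: stopped
  s3 = a.(a.0)\{a,c,d} :: --a--▸ s5
  s4 = b.0 :: --b--▸ s2
  s5 = (a.0)\{a,c,d} :: stopped
LTS(Q): 6 reachable states
  t0 = a.(0 | 0)\{a} + (b.d.0 + (a.0 + (0 + 0))) + a.a.(a.0)\{a,c,d} :: --a--▸ t1, --a--▸ t2, --a--▸ t3, --b--▸ t4
  t1 = (0 | 0)\{a} :: stopped
  t2 = 0 :: stopped
  t3 = a.(a.0)\{a,c,d} :: --a--▸ t5
  t4 = d.0 :: --d--▸ t2
  t5 = (a.0)\{a,c,d} :: stopped
Coarsest stable partition (strong bisimilarity classes):
  B0 = {s0}
  B1 = {s1, s2, s5, t1, t2, t5}
  B2 = {s4}
  B3 = {s3, t3}
  B4 = {t0}
  B5 = {t4}
s0 ∈ B0, t0 ∈ B4 → different blocks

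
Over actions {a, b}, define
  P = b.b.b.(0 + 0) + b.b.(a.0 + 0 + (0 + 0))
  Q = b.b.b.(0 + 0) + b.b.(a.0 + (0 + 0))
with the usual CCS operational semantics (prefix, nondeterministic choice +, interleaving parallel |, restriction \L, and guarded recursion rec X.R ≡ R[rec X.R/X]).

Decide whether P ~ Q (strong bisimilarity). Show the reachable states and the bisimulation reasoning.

P's transition system — 7 states:
  u0 = b.b.b.(0 + 0) + b.b.(a.0 + 0 + (0 + 0)) | —b→ u1, —b→ u2
  u1 = b.(a.0 + 0 + (0 + 0)) | —b→ u3
  u2 = b.b.(0 + 0) | —b→ u4
  u3 = a.0 + 0 + (0 + 0) | —a→ u5
  u4 = b.(0 + 0) | —b→ u6
  u5 = 0 | stopped
  u6 = 0 + 0 | stopped
Q's transition system — 7 states:
  v0 = b.b.b.(0 + 0) + b.b.(a.0 + (0 + 0)) | —b→ v1, —b→ v2
  v1 = b.(a.0 + (0 + 0)) | —b→ v3
  v2 = b.b.(0 + 0) | —b→ v4
  v3 = a.0 + (0 + 0) | —a→ v5
  v4 = b.(0 + 0) | —b→ v6
  v5 = 0 | stopped
  v6 = 0 + 0 | stopped
Coarsest stable partition (strong bisimilarity classes):
  B0 = {u0, v0}
  B1 = {u1, v1}
  B2 = {u3, v3}
  B3 = {u5, u6, v5, v6}
  B4 = {u2, v2}
  B5 = {u4, v4}
u0 ∈ B0, v0 ∈ B0 → same block

bisimilar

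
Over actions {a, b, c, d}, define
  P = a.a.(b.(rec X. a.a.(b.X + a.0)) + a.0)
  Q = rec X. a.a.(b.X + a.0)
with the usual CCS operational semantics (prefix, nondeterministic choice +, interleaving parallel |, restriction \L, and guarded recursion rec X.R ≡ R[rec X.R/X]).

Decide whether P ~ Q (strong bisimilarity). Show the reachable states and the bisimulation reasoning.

Reachable graph of P (5 states):
  m0 = a.a.(b.(rec X. a.a.(b.X + a.0)) + a.0) ⊢ -a-> m1
  m1 = a.(b.(rec X. a.a.(b.X + a.0)) + a.0) ⊢ -a-> m2
  m2 = b.(rec X. a.a.(b.X + a.0)) + a.0 ⊢ -a-> m3, -b-> m4
  m3 = 0 ⊢ ∅
  m4 = rec X. a.a.(b.X + a.0) ⊢ -a-> m1
Reachable graph of Q (4 states):
  n0 = rec X. a.a.(b.X + a.0) ⊢ -a-> n1
  n1 = a.(b.(rec X. a.a.(b.X + a.0)) + a.0) ⊢ -a-> n2
  n2 = b.(rec X. a.a.(b.X + a.0)) + a.0 ⊢ -a-> n3, -b-> n0
  n3 = 0 ⊢ ∅
Partition-refinement fixed point:
  B0 = {m0, m4, n0}
  B1 = {m1, n1}
  B2 = {m2, n2}
  B3 = {m3, n3}
m0 ∈ B0, n0 ∈ B0 → same block

YES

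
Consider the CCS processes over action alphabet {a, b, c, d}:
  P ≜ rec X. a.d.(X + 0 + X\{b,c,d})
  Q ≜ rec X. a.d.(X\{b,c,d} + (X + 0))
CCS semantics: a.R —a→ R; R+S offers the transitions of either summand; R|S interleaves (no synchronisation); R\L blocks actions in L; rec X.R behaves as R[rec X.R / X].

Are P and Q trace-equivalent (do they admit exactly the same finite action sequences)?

YES

P's transition system — 4 states:
  m0 = rec X. a.d.(X + 0 + X\{b,c,d}) ⊢ =a=> m1
  m1 = d.((rec X. a.d.(X + 0 + X\{b,c,d})) + 0 + (rec X. a.d.(X + 0 + X\{b,c,d}))\{b,c,d}) ⊢ =d=> m2
  m2 = (rec X. a.d.(X + 0 + X\{b,c,d})) + 0 + (rec X. a.d.(X + 0 + X\{b,c,d}))\{b,c,d} ⊢ =a=> m1, =a=> m3
  m3 = (d.((rec X. a.d.(X + 0 + X\{b,c,d})) + 0 + (rec X. a.d.(X + 0 + X\{b,c,d}))\{b,c,d}))\{b,c,d} ⊢ (no moves)
Q's transition system — 4 states:
  n0 = rec X. a.d.(X\{b,c,d} + (X + 0)) ⊢ =a=> n1
  n1 = d.((rec X. a.d.(X\{b,c,d} + (X + 0)))\{b,c,d} + ((rec X. a.d.(X\{b,c,d} + (X + 0))) + 0)) ⊢ =d=> n2
  n2 = (rec X. a.d.(X\{b,c,d} + (X + 0)))\{b,c,d} + ((rec X. a.d.(X\{b,c,d} + (X + 0))) + 0) ⊢ =a=> n1, =a=> n3
  n3 = (d.((rec X. a.d.(X\{b,c,d} + (X + 0)))\{b,c,d} + ((rec X. a.d.(X\{b,c,d} + (X + 0))) + 0)))\{b,c,d} ⊢ (no moves)
Coarsest stable partition (strong bisimilarity classes):
  B0 = {m0, n0}
  B1 = {m1, n1}
  B2 = {m2, n2}
  B3 = {m3, n3}
m0 ∈ B0, n0 ∈ B0 → same block
Bisimilar ⇒ trace-equivalent.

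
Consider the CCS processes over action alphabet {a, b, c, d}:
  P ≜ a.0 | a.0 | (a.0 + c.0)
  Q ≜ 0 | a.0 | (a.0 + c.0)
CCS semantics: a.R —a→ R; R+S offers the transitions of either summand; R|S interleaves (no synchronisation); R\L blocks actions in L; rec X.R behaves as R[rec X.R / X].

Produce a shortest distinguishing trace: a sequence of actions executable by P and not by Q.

aaa

P's transition system — 8 states:
  p0 = a.0 | a.0 | (a.0 + c.0) :: -a-> p1, -a-> p2, -a-> p3, -c-> p3
  p1 = 0 | a.0 | (a.0 + c.0) :: -a-> p4, -a-> p5, -c-> p5
  p2 = a.0 | 0 | (a.0 + c.0) :: -a-> p4, -a-> p6, -c-> p6
  p3 = a.0 | a.0 | 0 :: -a-> p5, -a-> p6
  p4 = 0 | 0 | (a.0 + c.0) :: -a-> p7, -c-> p7
  p5 = 0 | a.0 | 0 :: -a-> p7
  p6 = a.0 | 0 | 0 :: -a-> p7
  p7 = 0 | 0 | 0 :: (no moves)
Q's transition system — 4 states:
  q0 = 0 | a.0 | (a.0 + c.0) :: -a-> q1, -a-> q2, -c-> q2
  q1 = 0 | 0 | (a.0 + c.0) :: -a-> q3, -c-> q3
  q2 = 0 | a.0 | 0 :: -a-> q3
  q3 = 0 | 0 | 0 :: (no moves)
Trace ⟨aaa⟩ through P, begin at {p0}:
  [1] a ⇒ {p1, p2, p3}
  [2] a ⇒ {p4, p5, p6}
  [3] a ⇒ {p7}
  P completes σ.
Trace ⟨aaa⟩ through Q, begin at {q0}:
  [1] a ⇒ {q1, q2}
  [2] a ⇒ {q3}
  [3] a ⇒ ∅ (Q stuck)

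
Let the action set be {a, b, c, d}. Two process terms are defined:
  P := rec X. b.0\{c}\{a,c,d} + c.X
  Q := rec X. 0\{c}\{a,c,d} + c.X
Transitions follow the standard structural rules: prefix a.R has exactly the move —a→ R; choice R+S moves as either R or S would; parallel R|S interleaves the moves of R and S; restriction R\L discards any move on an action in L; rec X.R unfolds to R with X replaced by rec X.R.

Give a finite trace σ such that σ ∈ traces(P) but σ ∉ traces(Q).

b

P's transition system — 2 states:
  p0 = rec X. b.0\{c}\{a,c,d} + c.X → -b-> p1, -c-> p0
  p1 = 0\{c}\{a,c,d} → stopped
Q's transition system — 1 states:
  q0 = rec X. 0\{c}\{a,c,d} + c.X → -c-> q0
Run σ = ⟨b⟩ on P: start {p0}
  after b @ step 1: {p1}
  — P admits the full trace.
Run σ = ⟨b⟩ on Q: start {q0}
  after b @ step 1: no successor for Q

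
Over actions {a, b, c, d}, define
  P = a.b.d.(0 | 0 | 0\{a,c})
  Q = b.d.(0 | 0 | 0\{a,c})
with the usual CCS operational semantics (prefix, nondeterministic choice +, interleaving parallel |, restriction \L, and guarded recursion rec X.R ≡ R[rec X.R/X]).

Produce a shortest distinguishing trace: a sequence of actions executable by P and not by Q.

a

Reachable graph of P (4 states):
  s0 = a.b.d.(0 | 0 | 0\{a,c}) | -a-> s1
  s1 = b.d.(0 | 0 | 0\{a,c}) | -b-> s2
  s2 = d.(0 | 0 | 0\{a,c}) | -d-> s3
  s3 = 0 | 0 | 0\{a,c} | (no moves)
Reachable graph of Q (3 states):
  t0 = b.d.(0 | 0 | 0\{a,c}) | -b-> t1
  t1 = d.(0 | 0 | 0\{a,c}) | -d-> t2
  t2 = 0 | 0 | 0\{a,c} | (no moves)
Run σ = ⟨a⟩ on P: start {s0}
  [1] a ⇒ {s1}
  P completes σ.
Run σ = ⟨a⟩ on Q: start {t0}
  [1] a ⇒ ∅  — Q cannot continue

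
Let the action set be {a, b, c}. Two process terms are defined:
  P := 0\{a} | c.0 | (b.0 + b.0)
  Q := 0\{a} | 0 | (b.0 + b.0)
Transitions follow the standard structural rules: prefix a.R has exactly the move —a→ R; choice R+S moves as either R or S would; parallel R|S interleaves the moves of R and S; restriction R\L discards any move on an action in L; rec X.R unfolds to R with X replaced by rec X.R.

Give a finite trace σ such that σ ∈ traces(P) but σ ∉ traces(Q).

LTS(P): 4 reachable states
  u0 = 0\{a} | c.0 | (b.0 + b.0) :: -b-> u1, -c-> u2
  u1 = 0\{a} | c.0 | 0 :: -c-> u3
  u2 = 0\{a} | 0 | (b.0 + b.0) :: -b-> u3
  u3 = 0\{a} | 0 | 0 :: stopped
LTS(Q): 2 reachable states
  v0 = 0\{a} | 0 | (b.0 + b.0) :: -b-> v1
  v1 = 0\{a} | 0 | 0 :: stopped
Run σ = ⟨c⟩ on P: start {u0}
  step 1 (c): {u2}
  ✓ P
Run σ = ⟨c⟩ on Q: start {v0}
  step 1 (c): no successor for Q

c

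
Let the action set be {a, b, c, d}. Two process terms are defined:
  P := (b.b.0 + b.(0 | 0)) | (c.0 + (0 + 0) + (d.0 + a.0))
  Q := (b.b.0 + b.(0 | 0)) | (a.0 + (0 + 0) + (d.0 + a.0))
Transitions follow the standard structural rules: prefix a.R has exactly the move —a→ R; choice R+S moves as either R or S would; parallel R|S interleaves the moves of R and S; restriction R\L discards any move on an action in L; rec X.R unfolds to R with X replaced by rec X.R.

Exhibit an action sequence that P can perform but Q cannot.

Reachable graph of P (8 states):
  m0 = (b.b.0 + b.(0 | 0)) | (c.0 + (0 + 0) + (d.0 + a.0)) has moves =a=> m1, =b=> m2, =b=> m3, =c=> m1, =d=> m1
  m1 = (b.b.0 + b.(0 | 0)) | 0 has moves =b=> m4, =b=> m5
  m2 = 0 | 0 | (c.0 + (0 + 0) + (d.0 + a.0)) has moves =a=> m4, =c=> m4, =d=> m4
  m3 = b.0 | (c.0 + (0 + 0) + (d.0 + a.0)) has moves =a=> m5, =b=> m6, =c=> m5, =d=> m5
  m4 = 0 | 0 | 0 has moves stopped
  m5 = b.0 | 0 has moves =b=> m7
  m6 = 0 | (c.0 + (0 + 0) + (d.0 + a.0)) has moves =a=> m7, =c=> m7, =d=> m7
  m7 = 0 | 0 has moves stopped
Reachable graph of Q (8 states):
  n0 = (b.b.0 + b.(0 | 0)) | (a.0 + (0 + 0) + (d.0 + a.0)) has moves =a=> n1, =b=> n2, =b=> n3, =d=> n1
  n1 = (b.b.0 + b.(0 | 0)) | 0 has moves =b=> n4, =b=> n5
  n2 = 0 | 0 | (a.0 + (0 + 0) + (d.0 + a.0)) has moves =a=> n4, =d=> n4
  n3 = b.0 | (a.0 + (0 + 0) + (d.0 + a.0)) has moves =a=> n5, =b=> n6, =d=> n5
  n4 = 0 | 0 | 0 has moves stopped
  n5 = b.0 | 0 has moves =b=> n7
  n6 = 0 | (a.0 + (0 + 0) + (d.0 + a.0)) has moves =a=> n7, =d=> n7
  n7 = 0 | 0 has moves stopped
Trace ⟨c⟩ through P, begin at {m0}:
  [1] c ⇒ {m1}
  P completes σ.
Trace ⟨c⟩ through Q, begin at {n0}:
  [1] c ⇒ ∅  — Q cannot continue

c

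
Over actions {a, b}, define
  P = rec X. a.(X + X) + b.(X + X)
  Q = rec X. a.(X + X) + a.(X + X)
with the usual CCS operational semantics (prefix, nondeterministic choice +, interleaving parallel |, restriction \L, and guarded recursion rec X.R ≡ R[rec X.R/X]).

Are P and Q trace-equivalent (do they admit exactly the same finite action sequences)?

NO — witness ⟨b⟩

P's transition system — 2 states:
  s0 = rec X. a.(X + X) + b.(X + X) has moves ··a··> s1, ··b··> s1
  s1 = (rec X. a.(X + X) + b.(X + X)) + (rec X. a.(X + X) + b.(X + X)) has moves ··a··> s1, ··b··> s1
Q's transition system — 2 states:
  t0 = rec X. a.(X + X) + a.(X + X) has moves ··a··> t1
  t1 = (rec X. a.(X + X) + a.(X + X)) + (rec X. a.(X + X) + a.(X + X)) has moves ··a··> t1
Executing b from P (initial set {s0}):
  after b @ step 1: {s1}
  ✓ P
Executing b from Q (initial set {t0}):
  after b @ step 1: ∅  — Q cannot continue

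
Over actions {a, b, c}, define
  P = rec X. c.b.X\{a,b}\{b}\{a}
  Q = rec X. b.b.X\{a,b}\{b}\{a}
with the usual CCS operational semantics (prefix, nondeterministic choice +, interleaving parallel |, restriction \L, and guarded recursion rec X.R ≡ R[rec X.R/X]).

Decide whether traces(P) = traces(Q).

trace-distinct — witness ⟨c⟩

P's transition system — 4 states:
  p0 = rec X. c.b.X\{a,b}\{b}\{a} has moves ··c··> p1
  p1 = b.(rec X. c.b.X\{a,b}\{b}\{a})\{a,b}\{b}\{a} has moves ··b··> p2
  p2 = (rec X. c.b.X\{a,b}\{b}\{a})\{a,b}\{b}\{a} has moves ··c··> p3
  p3 = (b.(rec X. c.b.X\{a,b}\{b}\{a})\{a,b}\{b}\{a})\{a,b}\{b}\{a} has moves ·
Q's transition system — 3 states:
  q0 = rec X. b.b.X\{a,b}\{b}\{a} has moves ··b··> q1
  q1 = b.(rec X. b.b.X\{a,b}\{b}\{a})\{a,b}\{b}\{a} has moves ··b··> q2
  q2 = (rec X. b.b.X\{a,b}\{b}\{a})\{a,b}\{b}\{a} has moves ·
Executing c from P (initial set {p0}):
  after c @ step 1: {p1}
  — P admits the full trace.
Executing c from Q (initial set {q0}):
  after c @ step 1: ∅ (Q stuck)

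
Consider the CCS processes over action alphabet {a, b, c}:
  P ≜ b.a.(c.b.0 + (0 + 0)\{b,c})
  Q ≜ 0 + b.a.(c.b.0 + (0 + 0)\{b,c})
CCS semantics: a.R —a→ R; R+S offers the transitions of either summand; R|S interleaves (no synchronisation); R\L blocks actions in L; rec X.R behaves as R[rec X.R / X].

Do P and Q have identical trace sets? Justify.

LTS(P): 5 reachable states
  s0 = b.a.(c.b.0 + (0 + 0)\{b,c}) → —b→ s1
  s1 = a.(c.b.0 + (0 + 0)\{b,c}) → —a→ s2
  s2 = c.b.0 + (0 + 0)\{b,c} → —c→ s3
  s3 = b.0 → —b→ s4
  s4 = 0 → deadlocked
LTS(Q): 5 reachable states
  t0 = 0 + b.a.(c.b.0 + (0 + 0)\{b,c}) → —b→ t1
  t1 = a.(c.b.0 + (0 + 0)\{b,c}) → —a→ t2
  t2 = c.b.0 + (0 + 0)\{b,c} → —c→ t3
  t3 = b.0 → —b→ t4
  t4 = 0 → deadlocked
Partition-refinement fixed point:
  B0 = {s0, t0}
  B1 = {s1, t1}
  B2 = {s2, t2}
  B3 = {s3, t3}
  B4 = {s4, t4}
s0 ∈ B0, t0 ∈ B0 → same block
Bisimilar ⇒ trace-equivalent.

traces(P) = traces(Q)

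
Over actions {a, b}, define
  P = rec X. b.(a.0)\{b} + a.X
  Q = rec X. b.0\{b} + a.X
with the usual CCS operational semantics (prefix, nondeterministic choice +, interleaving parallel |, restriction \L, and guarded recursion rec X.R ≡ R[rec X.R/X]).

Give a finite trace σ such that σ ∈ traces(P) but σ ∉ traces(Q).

P's transition system — 3 states:
  m0 = rec X. b.(a.0)\{b} + a.X has moves ··a··> m0, ··b··> m1
  m1 = (a.0)\{b} has moves ··a··> m2
  m2 = 0\{b} has moves ·
Q's transition system — 2 states:
  n0 = rec X. b.0\{b} + a.X has moves ··a··> n0, ··b··> n1
  n1 = 0\{b} has moves ·
Executing ba from P (initial set {m0}):
  [1] b ⇒ {m1}
  [2] a ⇒ {m2}
  — P admits the full trace.
Executing ba from Q (initial set {n0}):
  [1] b ⇒ {n1}
  [2] a ⇒ ∅  — Q cannot continue

ba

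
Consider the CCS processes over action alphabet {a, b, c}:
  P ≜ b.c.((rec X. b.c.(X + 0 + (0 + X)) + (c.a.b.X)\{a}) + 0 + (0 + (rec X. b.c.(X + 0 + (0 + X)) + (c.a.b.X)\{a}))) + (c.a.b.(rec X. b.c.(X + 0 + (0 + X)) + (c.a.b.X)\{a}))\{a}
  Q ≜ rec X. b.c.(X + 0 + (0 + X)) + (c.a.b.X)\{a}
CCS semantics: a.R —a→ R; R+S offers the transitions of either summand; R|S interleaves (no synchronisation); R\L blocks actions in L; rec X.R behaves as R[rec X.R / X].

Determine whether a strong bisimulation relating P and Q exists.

YES

Reachable graph of P (4 states):
  s0 = b.c.((rec X. b.c.(X + 0 + (0 + X)) + (c.a.b.X)\{a}) + 0 + (0 + (rec X. b.c.(X + 0 + (0 + X)) + (c.a.b.X)\{a}))) + (c.a.b.(rec X. b.c.(X + 0 + (0 + X)) + (c.a.b.X)\{a}))\{a} has moves ··b··> s1, ··c··> s2
  s1 = c.((rec X. b.c.(X + 0 + (0 + X)) + (c.a.b.X)\{a}) + 0 + (0 + (rec X. b.c.(X + 0 + (0 + X)) + (c.a.b.X)\{a}))) has moves ··c··> s3
  s2 = (a.b.(rec X. b.c.(X + 0 + (0 + X)) + (c.a.b.X)\{a}))\{a} has moves ·
  s3 = (rec X. b.c.(X + 0 + (0 + X)) + (c.a.b.X)\{a}) + 0 + (0 + (rec X. b.c.(X + 0 + (0 + X)) + (c.a.b.X)\{a})) has moves ··b··> s1, ··c··> s2
Reachable graph of Q (4 states):
  t0 = rec X. b.c.(X + 0 + (0 + X)) + (c.a.b.X)\{a} has moves ··b··> t1, ··c··> t2
  t1 = c.((rec X. b.c.(X + 0 + (0 + X)) + (c.a.b.X)\{a}) + 0 + (0 + (rec X. b.c.(X + 0 + (0 + X)) + (c.a.b.X)\{a}))) has moves ··c··> t3
  t2 = (a.b.(rec X. b.c.(X + 0 + (0 + X)) + (c.a.b.X)\{a}))\{a} has moves ·
  t3 = (rec X. b.c.(X + 0 + (0 + X)) + (c.a.b.X)\{a}) + 0 + (0 + (rec X. b.c.(X + 0 + (0 + X)) + (c.a.b.X)\{a})) has moves ··b··> t1, ··c··> t2
Coarsest stable partition (strong bisimilarity classes):
  B0 = {s0, s3, t0, t3}
  B1 = {s2, t2}
  B2 = {s1, t1}
s0 ∈ B0, t0 ∈ B0 → same block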